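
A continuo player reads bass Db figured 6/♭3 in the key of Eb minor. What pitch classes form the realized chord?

Db, Fb, Bb

A third above Db in this key is F, lowered to Fb by the flat.
A sixth above Db in this key is Bb.
Together with the bass Db, this spells Bb diminished in first inversion.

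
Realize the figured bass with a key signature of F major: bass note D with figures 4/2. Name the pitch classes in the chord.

The written figures 4/2 are shorthand for 6/4/2: the 6 is implied.
A second above D in this key is E.
A fourth above D in this key is G.
A sixth above D in this key is Bb.
Together with the bass D, this spells E half-diminished seventh in third inversion.

D, E, G, Bb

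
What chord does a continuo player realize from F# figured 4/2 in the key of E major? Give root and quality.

The figures 4/2 indicate a seventh chord in third inversion.
In third inversion the root lies a second above the bass: a second above F# in E major is G#.
The chord tones are F#, G#, B, D#, giving G# minor seventh.

G# minor seventh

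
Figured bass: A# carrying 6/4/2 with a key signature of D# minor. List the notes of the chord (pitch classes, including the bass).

A#, B, D#, F#

A second above A# in this key is B.
A fourth above A# in this key is D#.
A sixth above A# in this key is F#.
Together with the bass A#, this spells B major seventh in third inversion.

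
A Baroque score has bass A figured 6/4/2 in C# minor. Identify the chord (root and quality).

B dominant seventh

The figures 6/4/2 indicate a seventh chord in third inversion.
In third inversion the root lies a second above the bass: a second above A in C# minor is B.
The chord tones are A, B, D#, F#, giving B dominant seventh.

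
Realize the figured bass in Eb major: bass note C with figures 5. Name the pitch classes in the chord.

C, Eb, G

The written figures 5 are shorthand for 5/3: the 3 is implied.
A third above C in this key is Eb.
A fifth above C in this key is G.
Together with the bass C, this spells C minor in root position.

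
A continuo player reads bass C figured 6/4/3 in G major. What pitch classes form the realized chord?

C, E, F#, A

A third above C in this key is E.
A fourth above C in this key is F#.
A sixth above C in this key is A.
Together with the bass C, this spells F# half-diminished seventh in second inversion.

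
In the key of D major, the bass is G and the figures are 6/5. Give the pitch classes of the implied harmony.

G, B, D, E

The written figures 6/5 are shorthand for 6/5/3: the 3 is implied.
A third above G in this key is B.
A fifth above G in this key is D.
A sixth above G in this key is E.
Together with the bass G, this spells E minor seventh in first inversion.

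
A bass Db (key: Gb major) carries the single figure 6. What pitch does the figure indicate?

Bb

Counting 5 letter steps above Db lands on B; in Gb major, that letter is Bb.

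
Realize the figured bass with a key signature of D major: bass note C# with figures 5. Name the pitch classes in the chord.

The written figures 5 are shorthand for 5/3: the 3 is implied.
A third above C# in this key is E.
A fifth above C# in this key is G.
Together with the bass C#, this spells C# diminished in root position.

C#, E, G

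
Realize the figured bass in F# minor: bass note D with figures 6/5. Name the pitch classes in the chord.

D, F#, A, B

The written figures 6/5 are shorthand for 6/5/3: the 3 is implied.
A third above D in this key is F#.
A fifth above D in this key is A.
A sixth above D in this key is B.
Together with the bass D, this spells B minor seventh in first inversion.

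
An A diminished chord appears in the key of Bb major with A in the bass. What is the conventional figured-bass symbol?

no figures

A is the root of A diminished, so the chord is in root position.
A triad in root position is figured 5/3, conventionally abbreviated (no figures — root-position triad).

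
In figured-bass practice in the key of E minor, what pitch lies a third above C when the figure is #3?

E#

Counting 2 letter steps above C lands on E; in E minor, that letter is E.
The #3 figure raises it a semitone, giving E#.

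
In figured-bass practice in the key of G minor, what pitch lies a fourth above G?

Counting 3 letter steps above G lands on C; in G minor, that letter is C.

C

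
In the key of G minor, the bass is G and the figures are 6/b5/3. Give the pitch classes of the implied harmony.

A third above G in this key is Bb.
A fifth above G in this key is D, lowered to Db by the flat.
A sixth above G in this key is Eb.
Together with the bass G, this spells Eb dominant seventh in first inversion.

G, Bb, Db, Eb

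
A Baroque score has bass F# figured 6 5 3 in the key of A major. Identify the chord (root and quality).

The figures 6 5 3 indicate a seventh chord in first inversion.
In first inversion the root lies a sixth above the bass: a sixth above F# in A major is D.
The chord tones are F#, A, C#, D, giving D major seventh.

D major seventh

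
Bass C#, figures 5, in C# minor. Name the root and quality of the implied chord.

The figures 5 indicate a triad in root position.
In root position the bass is the root, so the root is C#.
The chord tones are C#, E, G#, giving C# minor.

C# minor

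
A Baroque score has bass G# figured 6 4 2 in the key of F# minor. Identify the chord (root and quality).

A major seventh

The figures 6 4 2 indicate a seventh chord in third inversion.
In third inversion the root lies a second above the bass: a second above G# in F# minor is A.
The chord tones are G#, A, C#, E, giving A major seventh.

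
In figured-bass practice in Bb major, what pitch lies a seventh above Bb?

Counting 6 letter steps above Bb lands on A; in Bb major, that letter is A.

A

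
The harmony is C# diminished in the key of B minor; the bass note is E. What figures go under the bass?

E is the third of C# diminished, so the chord is in first inversion.
A triad in first inversion is figured 6/3, conventionally abbreviated 6.

6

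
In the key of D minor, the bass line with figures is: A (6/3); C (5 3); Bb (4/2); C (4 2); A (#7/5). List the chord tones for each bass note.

A (6/3): A, C, F.
C (5/3): C, E, G.
Bb (6/4/2): Bb, C, E, G.
C (6/4/2): C, D, F, A.
A (#7/5/3): A, C, E, G#.

A, C, F | C, E, G | Bb, C, E, G | C, D, F, A | A, C, E, G#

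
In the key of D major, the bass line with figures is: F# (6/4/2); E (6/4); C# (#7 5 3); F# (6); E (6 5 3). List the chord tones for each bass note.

F#, G, B, D | E, A, C# | C#, E, G, B# | F#, A, D | E, G, B, C#

F# (6/4/2): F#, G, B, D.
E (6/4): E, A, C#.
C# (#7/5/3): C#, E, G, B#.
F# (6/3): F#, A, D.
E (6/5/3): E, G, B, C#.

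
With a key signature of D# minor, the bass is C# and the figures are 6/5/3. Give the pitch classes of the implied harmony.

C#, E#, G#, A#

A third above C# in this key is E#.
A fifth above C# in this key is G#.
A sixth above C# in this key is A#.
Together with the bass C#, this spells A# minor seventh in first inversion.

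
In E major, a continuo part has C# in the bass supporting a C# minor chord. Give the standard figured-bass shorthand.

C# is the root of C# minor, so the chord is in root position.
A triad in root position is figured 5/3, conventionally abbreviated (no figures — root-position triad).

no figures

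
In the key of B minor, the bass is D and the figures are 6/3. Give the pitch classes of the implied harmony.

A third above D in this key is F#.
A sixth above D in this key is B.
Together with the bass D, this spells B minor in first inversion.

D, F#, B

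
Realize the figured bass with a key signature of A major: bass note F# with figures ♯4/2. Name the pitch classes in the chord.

F#, G#, B#, D

The written figures ♯4/2 are shorthand for 6/4/2: the 6 is implied.
A second above F# in this key is G#.
A fourth above F# in this key is B, raised to B# by the sharp.
A sixth above F# in this key is D.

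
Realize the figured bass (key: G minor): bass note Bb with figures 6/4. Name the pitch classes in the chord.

A fourth above Bb in this key is Eb.
A sixth above Bb in this key is G.
Together with the bass Bb, this spells Eb major in second inversion.

Bb, Eb, G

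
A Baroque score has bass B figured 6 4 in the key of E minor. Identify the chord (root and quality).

The figures 6 4 indicate a triad in second inversion.
In second inversion the root lies a fourth above the bass: a fourth above B in E minor is E.
The chord tones are B, E, G, giving E minor.

E minor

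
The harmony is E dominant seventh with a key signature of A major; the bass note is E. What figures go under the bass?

7

E is the root of E dominant seventh, so the chord is in root position.
A seventh chord in root position is figured 7/5/3, conventionally abbreviated 7.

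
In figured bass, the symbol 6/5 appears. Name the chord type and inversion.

6/5 is shorthand for 6/5/3.
Intervals of 6/5/3 above the bass form a seventh chord; the bass is the third, so this is first inversion.

seventh chord, first inversion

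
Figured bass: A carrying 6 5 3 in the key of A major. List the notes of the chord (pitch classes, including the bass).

A, C#, E, F#

A third above A in this key is C#.
A fifth above A in this key is E.
A sixth above A in this key is F#.
Together with the bass A, this spells F# minor seventh in first inversion.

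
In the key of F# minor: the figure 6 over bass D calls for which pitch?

B

Counting 5 letter steps above D lands on B; in F# minor, that letter is B.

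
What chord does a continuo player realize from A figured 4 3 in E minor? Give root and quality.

D dominant seventh

The figures 4 3 indicate a seventh chord in second inversion.
In second inversion the root lies a fourth above the bass: a fourth above A in E minor is D.
The chord tones are A, C, D, F#, giving D dominant seventh.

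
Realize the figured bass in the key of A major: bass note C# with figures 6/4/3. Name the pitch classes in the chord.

C#, E, F#, A

A third above C# in this key is E.
A fourth above C# in this key is F#.
A sixth above C# in this key is A.
Together with the bass C#, this spells F# minor seventh in second inversion.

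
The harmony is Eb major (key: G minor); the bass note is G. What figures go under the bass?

6

G is the third of Eb major, so the chord is in first inversion.
A triad in first inversion is figured 6/3, conventionally abbreviated 6.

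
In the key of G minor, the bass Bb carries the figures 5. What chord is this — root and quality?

Bb major

The figures 5 indicate a triad in root position.
In root position the bass is the root, so the root is Bb.
The chord tones are Bb, D, F, giving Bb major.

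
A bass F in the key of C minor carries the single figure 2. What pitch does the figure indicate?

G

Counting 1 letter step above F lands on G; in C minor, that letter is G.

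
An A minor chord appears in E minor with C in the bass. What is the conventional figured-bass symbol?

C is the third of A minor, so the chord is in first inversion.
A triad in first inversion is figured 6/3, conventionally abbreviated 6.

6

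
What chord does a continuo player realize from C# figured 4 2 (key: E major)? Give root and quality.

The figures 4 2 indicate a seventh chord in third inversion.
In third inversion the root lies a second above the bass: a second above C# in E major is D#.
The chord tones are C#, D#, F#, A, giving D# half-diminished seventh.

D# half-diminished seventh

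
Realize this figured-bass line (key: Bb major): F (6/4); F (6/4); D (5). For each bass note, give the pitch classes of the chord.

F (6/4): F, Bb, D.
F (6/4): F, Bb, D.
D (5/3): D, F, A.

F, Bb, D | F, Bb, D | D, F, A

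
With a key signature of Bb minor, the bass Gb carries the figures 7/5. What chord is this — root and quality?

Gb major seventh

The figures 7/5 indicate a seventh chord in root position.
In root position the bass is the root, so the root is Gb.
The chord tones are Gb, Bb, Db, F, giving Gb major seventh.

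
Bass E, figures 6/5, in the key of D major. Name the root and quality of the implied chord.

The figures 6/5 indicate a seventh chord in first inversion.
In first inversion the root lies a sixth above the bass: a sixth above E in D major is C#.
The chord tones are E, G, B, C#, giving C# half-diminished seventh.

C# half-diminished seventh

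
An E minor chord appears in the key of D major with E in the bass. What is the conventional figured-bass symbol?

no figures

E is the root of E minor, so the chord is in root position.
A triad in root position is figured 5/3, conventionally abbreviated (no figures — root-position triad).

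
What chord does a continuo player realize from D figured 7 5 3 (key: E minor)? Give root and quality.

The figures 7 5 3 indicate a seventh chord in root position.
In root position the bass is the root, so the root is D.
The chord tones are D, F#, A, C, giving D dominant seventh.

D dominant seventh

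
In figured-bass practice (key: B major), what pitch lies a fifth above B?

F#

Counting 4 letter steps above B lands on F; in B major, that letter is F#.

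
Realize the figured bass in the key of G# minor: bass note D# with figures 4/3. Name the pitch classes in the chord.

The written figures 4/3 are shorthand for 6/4/3: the 6 is implied.
A third above D# in this key is F#.
A fourth above D# in this key is G#.
A sixth above D# in this key is B.
Together with the bass D#, this spells G# minor seventh in second inversion.

D#, F#, G#, B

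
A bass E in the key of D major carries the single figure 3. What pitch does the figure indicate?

G

Counting 2 letter steps above E lands on G; in D major, that letter is G.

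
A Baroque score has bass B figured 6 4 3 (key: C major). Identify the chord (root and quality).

E minor seventh

The figures 6 4 3 indicate a seventh chord in second inversion.
In second inversion the root lies a fourth above the bass: a fourth above B in C major is E.
The chord tones are B, D, E, G, giving E minor seventh.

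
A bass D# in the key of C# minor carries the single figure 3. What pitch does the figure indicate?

Counting 2 letter steps above D# lands on F; in C# minor, that letter is F#.

F#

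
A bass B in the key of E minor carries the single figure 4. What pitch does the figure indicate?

Counting 3 letter steps above B lands on E; in E minor, that letter is E.

E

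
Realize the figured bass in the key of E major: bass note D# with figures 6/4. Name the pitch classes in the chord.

A fourth above D# in this key is G#.
A sixth above D# in this key is B.
Together with the bass D#, this spells G# minor in second inversion.

D#, G#, B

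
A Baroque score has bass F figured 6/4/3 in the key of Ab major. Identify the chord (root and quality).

The figures 6/4/3 indicate a seventh chord in second inversion.
In second inversion the root lies a fourth above the bass: a fourth above F in Ab major is Bb.
The chord tones are F, Ab, Bb, Db, giving Bb minor seventh.

Bb minor seventh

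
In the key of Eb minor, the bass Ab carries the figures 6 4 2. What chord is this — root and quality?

The figures 6 4 2 indicate a seventh chord in third inversion.
In third inversion the root lies a second above the bass: a second above Ab in Eb minor is Bb.
The chord tones are Ab, Bb, Db, F, giving Bb minor seventh.

Bb minor seventh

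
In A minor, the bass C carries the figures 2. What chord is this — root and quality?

D minor seventh

The figures 2 indicate a seventh chord in third inversion.
In third inversion the root lies a second above the bass: a second above C in A minor is D.
The chord tones are C, D, F, A, giving D minor seventh.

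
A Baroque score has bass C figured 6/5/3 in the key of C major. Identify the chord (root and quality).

A minor seventh

The figures 6/5/3 indicate a seventh chord in first inversion.
In first inversion the root lies a sixth above the bass: a sixth above C in C major is A.
The chord tones are C, E, G, A, giving A minor seventh.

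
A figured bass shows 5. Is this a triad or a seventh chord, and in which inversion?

5 is shorthand for 5/3.
Intervals of 5/3 above the bass form a triad; the bass is the root, so this is root position.

triad, root position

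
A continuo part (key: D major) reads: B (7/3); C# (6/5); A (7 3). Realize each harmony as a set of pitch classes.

B (7/5/3): B, D, F#, A.
C# (6/5/3): C#, E, G, A.
A (7/5/3): A, C#, E, G.

B, D, F#, A | C#, E, G, A | A, C#, E, G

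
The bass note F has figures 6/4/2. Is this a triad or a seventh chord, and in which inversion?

seventh chord, third inversion

Intervals of 6/4/2 above the bass form a seventh chord; the bass is the seventh, so this is third inversion.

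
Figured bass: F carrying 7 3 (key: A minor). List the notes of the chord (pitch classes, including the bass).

F, A, C, E

The written figures 7 3 are shorthand for 7/5/3: the 5 is implied.
A third above F in this key is A.
A fifth above F in this key is C.
A seventh above F in this key is E.
Together with the bass F, this spells F major seventh in root position.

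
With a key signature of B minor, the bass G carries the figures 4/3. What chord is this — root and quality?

The figures 4/3 indicate a seventh chord in second inversion.
In second inversion the root lies a fourth above the bass: a fourth above G in B minor is C#.
The chord tones are G, B, C#, E, giving C# half-diminished seventh.

C# half-diminished seventh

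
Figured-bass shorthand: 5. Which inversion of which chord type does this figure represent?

triad, root position

5 is shorthand for 5/3.
Intervals of 5/3 above the bass form a triad; the bass is the root, so this is root position.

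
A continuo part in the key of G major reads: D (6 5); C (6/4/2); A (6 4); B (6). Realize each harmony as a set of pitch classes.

D (6/5/3): D, F#, A, B.
C (6/4/2): C, D, F#, A.
A (6/4): A, D, F#.
B (6/3): B, D, G.

D, F#, A, B | C, D, F#, A | A, D, F# | B, D, G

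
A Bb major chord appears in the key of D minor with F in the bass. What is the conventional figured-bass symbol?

F is the fifth of Bb major, so the chord is in second inversion.
A triad in second inversion is figured 6/4, conventionally abbreviated 6/4.

6/4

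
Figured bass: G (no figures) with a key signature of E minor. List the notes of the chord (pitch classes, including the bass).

G, B, D

An unfigured bass implies 5/3.
A third above G in this key is B.
A fifth above G in this key is D.
Together with the bass G, this spells G major in root position.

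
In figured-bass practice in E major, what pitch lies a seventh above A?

G#

Counting 6 letter steps above A lands on G; in E major, that letter is G#.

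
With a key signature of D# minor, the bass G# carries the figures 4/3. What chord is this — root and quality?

The figures 4/3 indicate a seventh chord in second inversion.
In second inversion the root lies a fourth above the bass: a fourth above G# in D# minor is C#.
The chord tones are G#, B, C#, E#, giving C# dominant seventh.

C# dominant seventh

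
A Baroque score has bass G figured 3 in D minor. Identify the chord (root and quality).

G minor

The figures 3 indicate a triad in root position.
In root position the bass is the root, so the root is G.
The chord tones are G, Bb, D, giving G minor.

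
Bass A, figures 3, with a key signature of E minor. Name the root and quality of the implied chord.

A minor

The figures 3 indicate a triad in root position.
In root position the bass is the root, so the root is A.
The chord tones are A, C, E, giving A minor.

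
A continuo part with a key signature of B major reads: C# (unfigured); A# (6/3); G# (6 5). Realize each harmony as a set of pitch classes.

C#, E, G# | A#, C#, F# | G#, B, D#, E

C# (5/3): C#, E, G#.
A# (6/3): A#, C#, F#.
G# (6/5/3): G#, B, D#, E.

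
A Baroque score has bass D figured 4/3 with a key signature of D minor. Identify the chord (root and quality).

The figures 4/3 indicate a seventh chord in second inversion.
In second inversion the root lies a fourth above the bass: a fourth above D in D minor is G.
The chord tones are D, F, G, Bb, giving G minor seventh.

G minor seventh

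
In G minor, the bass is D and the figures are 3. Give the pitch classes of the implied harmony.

D, F, A

The written figures 3 are shorthand for 5/3: the 5 is implied.
A third above D in this key is F.
A fifth above D in this key is A.
Together with the bass D, this spells D minor in root position.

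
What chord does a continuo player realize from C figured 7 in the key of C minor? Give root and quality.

C minor seventh

The figures 7 indicate a seventh chord in root position.
In root position the bass is the root, so the root is C.
The chord tones are C, Eb, G, Bb, giving C minor seventh.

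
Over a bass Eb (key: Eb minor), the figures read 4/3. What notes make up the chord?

The written figures 4/3 are shorthand for 6/4/3: the 6 is implied.
A third above Eb in this key is Gb.
A fourth above Eb in this key is Ab.
A sixth above Eb in this key is Cb.
Together with the bass Eb, this spells Ab minor seventh in second inversion.

Eb, Gb, Ab, Cb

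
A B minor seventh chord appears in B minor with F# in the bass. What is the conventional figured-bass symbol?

F# is the fifth of B minor seventh, so the chord is in second inversion.
A seventh chord in second inversion is figured 6/4/3, conventionally abbreviated 4/3.

4/3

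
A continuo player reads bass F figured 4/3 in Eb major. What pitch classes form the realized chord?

F, Ab, Bb, D

The written figures 4/3 are shorthand for 6/4/3: the 6 is implied.
A third above F in this key is Ab.
A fourth above F in this key is Bb.
A sixth above F in this key is D.
Together with the bass F, this spells Bb dominant seventh in second inversion.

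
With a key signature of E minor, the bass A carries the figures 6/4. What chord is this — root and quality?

The figures 6/4 indicate a triad in second inversion.
In second inversion the root lies a fourth above the bass: a fourth above A in E minor is D.
The chord tones are A, D, F#, giving D major.

D major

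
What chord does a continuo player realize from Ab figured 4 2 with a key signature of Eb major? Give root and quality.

The figures 4 2 indicate a seventh chord in third inversion.
In third inversion the root lies a second above the bass: a second above Ab in Eb major is Bb.
The chord tones are Ab, Bb, D, F, giving Bb dominant seventh.

Bb dominant seventh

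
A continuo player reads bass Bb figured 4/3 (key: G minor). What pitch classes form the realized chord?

The written figures 4/3 are shorthand for 6/4/3: the 6 is implied.
A third above Bb in this key is D.
A fourth above Bb in this key is Eb.
A sixth above Bb in this key is G.
Together with the bass Bb, this spells Eb major seventh in second inversion.

Bb, D, Eb, G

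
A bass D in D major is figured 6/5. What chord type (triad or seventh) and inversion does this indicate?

6/5 is shorthand for 6/5/3.
Intervals of 6/5/3 above the bass form a seventh chord; the bass is the third, so this is first inversion.

seventh chord, first inversion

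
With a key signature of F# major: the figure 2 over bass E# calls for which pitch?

F#

Counting 1 letter step above E# lands on F; in F# major, that letter is F#.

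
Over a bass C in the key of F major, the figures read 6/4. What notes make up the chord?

A fourth above C in this key is F.
A sixth above C in this key is A.
Together with the bass C, this spells F major in second inversion.

C, F, A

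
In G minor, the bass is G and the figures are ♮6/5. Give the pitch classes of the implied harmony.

G, Bb, D, E

The written figures ♮6/5 are shorthand for 6/5/3: the 3 is implied.
A third above G in this key is Bb.
A fifth above G in this key is D.
A sixth above G in this key is Eb, made natural (E) by the ♮ figure.
Together with the bass G, this spells E half-diminished seventh in first inversion.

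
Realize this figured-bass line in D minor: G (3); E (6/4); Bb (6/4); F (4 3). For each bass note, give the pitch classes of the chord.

G (5/3): G, Bb, D.
E (6/4): E, A, C.
Bb (6/4): Bb, E, G.
F (6/4/3): F, A, Bb, D.

G, Bb, D | E, A, C | Bb, E, G | F, A, Bb, D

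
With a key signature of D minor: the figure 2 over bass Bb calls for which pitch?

C

Counting 1 letter step above Bb lands on C; in D minor, that letter is C.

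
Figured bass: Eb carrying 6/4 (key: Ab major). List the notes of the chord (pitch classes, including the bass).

Eb, Ab, C

A fourth above Eb in this key is Ab.
A sixth above Eb in this key is C.
Together with the bass Eb, this spells Ab major in second inversion.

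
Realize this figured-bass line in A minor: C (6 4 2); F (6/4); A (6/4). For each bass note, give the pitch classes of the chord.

C (6/4/2): C, D, F, A.
F (6/4): F, B, D.
A (6/4): A, D, F.

C, D, F, A | F, B, D | A, D, F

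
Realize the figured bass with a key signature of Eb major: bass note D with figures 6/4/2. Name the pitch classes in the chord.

D, Eb, G, Bb

A second above D in this key is Eb.
A fourth above D in this key is G.
A sixth above D in this key is Bb.
Together with the bass D, this spells Eb major seventh in third inversion.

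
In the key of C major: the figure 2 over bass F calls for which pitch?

Counting 1 letter step above F lands on G; in C major, that letter is G.

G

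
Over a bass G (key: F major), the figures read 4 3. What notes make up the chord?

The written figures 4 3 are shorthand for 6/4/3: the 6 is implied.
A third above G in this key is Bb.
A fourth above G in this key is C.
A sixth above G in this key is E.
Together with the bass G, this spells C dominant seventh in second inversion.

G, Bb, C, E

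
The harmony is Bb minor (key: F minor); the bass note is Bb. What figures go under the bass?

Bb is the root of Bb minor, so the chord is in root position.
A triad in root position is figured 5/3, conventionally abbreviated (no figures — root-position triad).

no figures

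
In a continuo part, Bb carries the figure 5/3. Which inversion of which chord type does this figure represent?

Intervals of 5/3 above the bass form a triad; the bass is the root, so this is root position.

triad, root position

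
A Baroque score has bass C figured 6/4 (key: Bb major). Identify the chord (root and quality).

F major

The figures 6/4 indicate a triad in second inversion.
In second inversion the root lies a fourth above the bass: a fourth above C in Bb major is F.
The chord tones are C, F, A, giving F major.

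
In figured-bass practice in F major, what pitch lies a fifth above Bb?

Counting 4 letter steps above Bb lands on F; in F major, that letter is F.

F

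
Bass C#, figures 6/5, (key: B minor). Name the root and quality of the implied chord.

A dominant seventh

The figures 6/5 indicate a seventh chord in first inversion.
In first inversion the root lies a sixth above the bass: a sixth above C# in B minor is A.
The chord tones are C#, E, G, A, giving A dominant seventh.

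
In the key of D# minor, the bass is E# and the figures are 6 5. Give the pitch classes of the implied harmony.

E#, G#, B, C#

The written figures 6 5 are shorthand for 6/5/3: the 3 is implied.
A third above E# in this key is G#.
A fifth above E# in this key is B.
A sixth above E# in this key is C#.
Together with the bass E#, this spells C# dominant seventh in first inversion.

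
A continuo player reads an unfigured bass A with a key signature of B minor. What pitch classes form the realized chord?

A, C#, E

An unfigured bass implies 5/3.
A third above A in this key is C#.
A fifth above A in this key is E.
Together with the bass A, this spells A major in root position.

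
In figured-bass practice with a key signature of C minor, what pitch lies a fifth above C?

Counting 4 letter steps above C lands on G; in C minor, that letter is G.

G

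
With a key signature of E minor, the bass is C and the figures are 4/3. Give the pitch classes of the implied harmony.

The written figures 4/3 are shorthand for 6/4/3: the 6 is implied.
A third above C in this key is E.
A fourth above C in this key is F#.
A sixth above C in this key is A.
Together with the bass C, this spells F# half-diminished seventh in second inversion.

C, E, F#, A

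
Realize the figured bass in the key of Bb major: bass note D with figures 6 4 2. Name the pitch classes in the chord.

A second above D in this key is Eb.
A fourth above D in this key is G.
A sixth above D in this key is Bb.
Together with the bass D, this spells Eb major seventh in third inversion.

D, Eb, G, Bb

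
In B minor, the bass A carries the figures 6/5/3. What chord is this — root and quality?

The figures 6/5/3 indicate a seventh chord in first inversion.
In first inversion the root lies a sixth above the bass: a sixth above A in B minor is F#.
The chord tones are A, C#, E, F#, giving F# minor seventh.

F# minor seventh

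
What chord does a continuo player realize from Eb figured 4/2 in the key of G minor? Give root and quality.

The figures 4/2 indicate a seventh chord in third inversion.
In third inversion the root lies a second above the bass: a second above Eb in G minor is F.
The chord tones are Eb, F, A, C, giving F dominant seventh.

F dominant seventh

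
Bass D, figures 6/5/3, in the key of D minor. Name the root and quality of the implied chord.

Bb major seventh

The figures 6/5/3 indicate a seventh chord in first inversion.
In first inversion the root lies a sixth above the bass: a sixth above D in D minor is Bb.
The chord tones are D, F, A, Bb, giving Bb major seventh.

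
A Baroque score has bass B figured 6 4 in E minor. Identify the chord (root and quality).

The figures 6 4 indicate a triad in second inversion.
In second inversion the root lies a fourth above the bass: a fourth above B in E minor is E.
The chord tones are B, E, G, giving E minor.

E minor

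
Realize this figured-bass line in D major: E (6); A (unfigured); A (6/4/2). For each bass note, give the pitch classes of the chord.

E, G, C# | A, C#, E | A, B, D, F#

E (6/3): E, G, C#.
A (5/3): A, C#, E.
A (6/4/2): A, B, D, F#.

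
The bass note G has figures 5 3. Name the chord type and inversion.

Intervals of 5/3 above the bass form a triad; the bass is the root, so this is root position.

triad, root position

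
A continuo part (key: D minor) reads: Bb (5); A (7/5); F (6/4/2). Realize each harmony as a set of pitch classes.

Bb (5/3): Bb, D, F.
A (7/5/3): A, C, E, G.
F (6/4/2): F, G, Bb, D.

Bb, D, F | A, C, E, G | F, G, Bb, D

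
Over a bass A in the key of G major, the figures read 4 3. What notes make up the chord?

A, C, D, F#

The written figures 4 3 are shorthand for 6/4/3: the 6 is implied.
A third above A in this key is C.
A fourth above A in this key is D.
A sixth above A in this key is F#.
Together with the bass A, this spells D dominant seventh in second inversion.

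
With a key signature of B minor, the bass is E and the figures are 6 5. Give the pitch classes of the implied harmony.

The written figures 6 5 are shorthand for 6/5/3: the 3 is implied.
A third above E in this key is G.
A fifth above E in this key is B.
A sixth above E in this key is C#.
Together with the bass E, this spells C# half-diminished seventh in first inversion.

E, G, B, C#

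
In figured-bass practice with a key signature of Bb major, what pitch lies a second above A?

Bb

Counting 1 letter step above A lands on B; in Bb major, that letter is Bb.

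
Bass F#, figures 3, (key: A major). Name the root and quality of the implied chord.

The figures 3 indicate a triad in root position.
In root position the bass is the root, so the root is F#.
The chord tones are F#, A, C#, giving F# minor.

F# minor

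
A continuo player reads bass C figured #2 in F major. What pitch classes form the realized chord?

C, D#, F, A

The written figures #2 are shorthand for 6/4/2: the 6/4 are implied.
A second above C in this key is D, raised to D# by the sharp.
A fourth above C in this key is F.
A sixth above C in this key is A.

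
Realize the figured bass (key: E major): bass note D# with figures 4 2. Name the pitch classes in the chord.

The written figures 4 2 are shorthand for 6/4/2: the 6 is implied.
A second above D# in this key is E.
A fourth above D# in this key is G#.
A sixth above D# in this key is B.
Together with the bass D#, this spells E major seventh in third inversion.

D#, E, G#, B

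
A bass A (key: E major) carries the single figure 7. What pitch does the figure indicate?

G#

Counting 6 letter steps above A lands on G; in E major, that letter is G#.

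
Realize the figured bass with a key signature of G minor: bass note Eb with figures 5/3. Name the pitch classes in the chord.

Eb, G, Bb

A third above Eb in this key is G.
A fifth above Eb in this key is Bb.
Together with the bass Eb, this spells Eb major in root position.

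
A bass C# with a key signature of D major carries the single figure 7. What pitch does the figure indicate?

B

Counting 6 letter steps above C# lands on B; in D major, that letter is B.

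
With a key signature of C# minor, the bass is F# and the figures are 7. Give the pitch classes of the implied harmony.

F#, A, C#, E

The written figures 7 are shorthand for 7/5/3: the 5/3 are implied.
A third above F# in this key is A.
A fifth above F# in this key is C#.
A seventh above F# in this key is E.
Together with the bass F#, this spells F# minor seventh in root position.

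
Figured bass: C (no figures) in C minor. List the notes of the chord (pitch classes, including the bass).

C, Eb, G

An unfigured bass implies 5/3.
A third above C in this key is Eb.
A fifth above C in this key is G.
Together with the bass C, this spells C minor in root position.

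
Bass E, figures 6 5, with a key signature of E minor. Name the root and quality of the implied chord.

The figures 6 5 indicate a seventh chord in first inversion.
In first inversion the root lies a sixth above the bass: a sixth above E in E minor is C.
The chord tones are E, G, B, C, giving C major seventh.

C major seventh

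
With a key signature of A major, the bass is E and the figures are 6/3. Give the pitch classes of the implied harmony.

A third above E in this key is G#.
A sixth above E in this key is C#.
Together with the bass E, this spells C# minor in first inversion.

E, G#, C#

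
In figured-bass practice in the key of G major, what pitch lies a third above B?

Counting 2 letter steps above B lands on D; in G major, that letter is D.

D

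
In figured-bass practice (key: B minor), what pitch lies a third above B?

D

Counting 2 letter steps above B lands on D; in B minor, that letter is D.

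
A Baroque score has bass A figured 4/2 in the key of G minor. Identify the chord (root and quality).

The figures 4/2 indicate a seventh chord in third inversion.
In third inversion the root lies a second above the bass: a second above A in G minor is Bb.
The chord tones are A, Bb, D, F, giving Bb major seventh.

Bb major seventh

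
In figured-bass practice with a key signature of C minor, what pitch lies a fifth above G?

Counting 4 letter steps above G lands on D; in C minor, that letter is D.

D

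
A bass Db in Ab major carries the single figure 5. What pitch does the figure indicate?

Counting 4 letter steps above Db lands on A; in Ab major, that letter is Ab.

Ab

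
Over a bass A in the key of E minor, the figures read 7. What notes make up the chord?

A, C, E, G

The written figures 7 are shorthand for 7/5/3: the 5/3 are implied.
A third above A in this key is C.
A fifth above A in this key is E.
A seventh above A in this key is G.
Together with the bass A, this spells A minor seventh in root position.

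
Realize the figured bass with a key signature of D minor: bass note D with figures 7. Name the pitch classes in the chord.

D, F, A, C

The written figures 7 are shorthand for 7/5/3: the 5/3 are implied.
A third above D in this key is F.
A fifth above D in this key is A.
A seventh above D in this key is C.
Together with the bass D, this spells D minor seventh in root position.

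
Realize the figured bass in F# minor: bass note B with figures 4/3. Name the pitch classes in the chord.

The written figures 4/3 are shorthand for 6/4/3: the 6 is implied.
A third above B in this key is D.
A fourth above B in this key is E.
A sixth above B in this key is G#.
Together with the bass B, this spells E dominant seventh in second inversion.

B, D, E, G#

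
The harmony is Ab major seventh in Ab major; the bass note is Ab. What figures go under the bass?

7

Ab is the root of Ab major seventh, so the chord is in root position.
A seventh chord in root position is figured 7/5/3, conventionally abbreviated 7.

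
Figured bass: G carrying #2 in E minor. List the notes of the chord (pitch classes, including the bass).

G, A#, C, E

The written figures #2 are shorthand for 6/4/2: the 6/4 are implied.
A second above G in this key is A, raised to A# by the sharp.
A fourth above G in this key is C.
A sixth above G in this key is E.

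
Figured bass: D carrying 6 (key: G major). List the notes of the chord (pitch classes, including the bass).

D, F#, B

The written figures 6 are shorthand for 6/3: the 3 is implied.
A third above D in this key is F#.
A sixth above D in this key is B.
Together with the bass D, this spells B minor in first inversion.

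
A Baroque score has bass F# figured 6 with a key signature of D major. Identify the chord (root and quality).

D major

The figures 6 indicate a triad in first inversion.
In first inversion the root lies a sixth above the bass: a sixth above F# in D major is D.
The chord tones are F#, A, D, giving D major.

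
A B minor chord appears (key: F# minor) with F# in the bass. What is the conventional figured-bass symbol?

F# is the fifth of B minor, so the chord is in second inversion.
A triad in second inversion is figured 6/4, conventionally abbreviated 6/4.

6/4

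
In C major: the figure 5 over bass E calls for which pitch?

Counting 4 letter steps above E lands on B; in C major, that letter is B.

B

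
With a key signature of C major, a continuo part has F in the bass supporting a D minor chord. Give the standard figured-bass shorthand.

F is the third of D minor, so the chord is in first inversion.
A triad in first inversion is figured 6/3, conventionally abbreviated 6.

6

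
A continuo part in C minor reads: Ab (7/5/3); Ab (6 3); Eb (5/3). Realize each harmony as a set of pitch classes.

Ab, C, Eb, G | Ab, C, F | Eb, G, Bb

Ab (7/5/3): Ab, C, Eb, G.
Ab (6/3): Ab, C, F.
Eb (5/3): Eb, G, Bb.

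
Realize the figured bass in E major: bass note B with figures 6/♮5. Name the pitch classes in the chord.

B, D#, F, G#

The written figures 6/♮5 are shorthand for 6/5/3: the 3 is implied.
A third above B in this key is D#.
A fifth above B in this key is F#, made natural (F) by the ♮ figure.
A sixth above B in this key is G#.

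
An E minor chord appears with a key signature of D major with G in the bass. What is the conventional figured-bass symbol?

G is the third of E minor, so the chord is in first inversion.
A triad in first inversion is figured 6/3, conventionally abbreviated 6.

6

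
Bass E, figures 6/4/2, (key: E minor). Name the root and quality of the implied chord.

The figures 6/4/2 indicate a seventh chord in third inversion.
In third inversion the root lies a second above the bass: a second above E in E minor is F#.
The chord tones are E, F#, A, C, giving F# half-diminished seventh.

F# half-diminished seventh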